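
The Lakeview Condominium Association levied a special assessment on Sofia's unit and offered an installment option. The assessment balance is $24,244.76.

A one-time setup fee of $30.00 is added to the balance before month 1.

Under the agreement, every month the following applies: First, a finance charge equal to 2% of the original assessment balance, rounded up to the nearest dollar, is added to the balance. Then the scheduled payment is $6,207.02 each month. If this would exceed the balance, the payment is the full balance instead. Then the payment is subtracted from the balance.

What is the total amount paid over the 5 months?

$26,699.76

Month 1: $24,274.76 +$485.00 interest = $24,759.76; pay $6,207.02 → $18,552.74
Month 2: $18,552.74 +$485.00 interest = $19,037.74; pay $6,207.02 → $12,830.72
Month 3: $12,830.72 +$485.00 interest = $13,315.72; pay $6,207.02 → $7,108.70
Month 4: $7,108.70 +$485.00 interest = $7,593.70; pay $6,207.02 → $1,386.68
Month 5: $1,386.68 +$485.00 interest = $1,871.68; pay $1,871.68 → $0.00
Total paid: $26,699.76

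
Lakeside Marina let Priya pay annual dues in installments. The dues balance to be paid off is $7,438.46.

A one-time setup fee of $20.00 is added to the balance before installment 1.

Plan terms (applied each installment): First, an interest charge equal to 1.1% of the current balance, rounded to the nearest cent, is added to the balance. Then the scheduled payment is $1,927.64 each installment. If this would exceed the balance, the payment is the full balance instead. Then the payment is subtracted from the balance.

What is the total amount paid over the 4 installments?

Installment 1: opening $7,458.46; interest $82.04 → $7,540.50; payment $1,927.64; balance $5,612.86
Installment 2: opening $5,612.86; interest $61.74 → $5,674.60; payment $1,927.64; balance $3,746.96
Installment 3: opening $3,746.96; interest $41.22 → $3,788.18; payment $1,927.64; balance $1,860.54
Installment 4: opening $1,860.54; interest $20.47 → $1,881.01; payment $1,881.01; balance $0.00
Total paid: $7,663.93

$7,663.93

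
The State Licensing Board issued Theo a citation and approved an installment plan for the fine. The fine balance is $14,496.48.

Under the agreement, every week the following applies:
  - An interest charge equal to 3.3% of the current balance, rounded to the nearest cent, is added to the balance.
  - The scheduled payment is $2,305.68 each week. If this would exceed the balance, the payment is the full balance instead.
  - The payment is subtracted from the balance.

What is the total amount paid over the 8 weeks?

$16,518.96

Week 1: opening $14,496.48; interest $478.38 → $14,974.86; payment $2,305.68; balance $12,669.18
Week 2: opening $12,669.18; interest $418.08 → $13,087.26; payment $2,305.68; balance $10,781.58
Week 3: opening $10,781.58; interest $355.79 → $11,137.37; payment $2,305.68; balance $8,831.69
Week 4: opening $8,831.69; interest $291.45 → $9,123.14; payment $2,305.68; balance $6,817.46
Week 5: opening $6,817.46; interest $224.98 → $7,042.44; payment $2,305.68; balance $4,736.76
Week 6: opening $4,736.76; interest $156.31 → $4,893.07; payment $2,305.68; balance $2,587.39
Week 7: opening $2,587.39; interest $85.38 → $2,672.77; payment $2,305.68; balance $367.09
Week 8: opening $367.09; interest $12.11 → $379.20; payment $379.20; balance $0.00
Total paid: $16,518.96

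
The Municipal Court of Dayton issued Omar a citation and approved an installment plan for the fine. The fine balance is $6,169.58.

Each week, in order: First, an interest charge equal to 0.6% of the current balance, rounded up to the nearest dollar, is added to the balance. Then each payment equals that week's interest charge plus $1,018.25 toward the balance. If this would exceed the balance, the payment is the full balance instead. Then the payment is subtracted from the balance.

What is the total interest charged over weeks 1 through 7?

$134.00

# | Opening | Interest | Payment | End bal
1 | $6,169.58 | $38.00 | $1,056.25 | $5,151.33
2 | $5,151.33 | $31.00 | $1,049.25 | $4,133.08
3 | $4,133.08 | $25.00 | $1,043.25 | $3,114.83
4 | $3,114.83 | $19.00 | $1,037.25 | $2,096.58
5 | $2,096.58 | $13.00 | $1,031.25 | $1,078.33
6 | $1,078.33 | $7.00 | $1,025.25 | $60.08
7 | $60.08 | $1.00 | $61.08 | $0.00
Total interest: $38.00 + $31.00 + $25.00 + $19.00 + $13.00 + $7.00 + $1.00 = $134.00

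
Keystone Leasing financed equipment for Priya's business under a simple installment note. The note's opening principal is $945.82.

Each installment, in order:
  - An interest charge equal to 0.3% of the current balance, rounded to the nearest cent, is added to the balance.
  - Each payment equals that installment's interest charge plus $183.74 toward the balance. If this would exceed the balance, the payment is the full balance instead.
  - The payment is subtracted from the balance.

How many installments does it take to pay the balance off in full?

6

Installment 1: $945.82 +$2.84 interest = $948.66; pay $186.58 → $762.08
Installment 2: $762.08 +$2.29 interest = $764.37; pay $186.03 → $578.34
Installment 3: $578.34 +$1.74 interest = $580.08; pay $185.48 → $394.60
Installment 4: $394.60 +$1.18 interest = $395.78; pay $184.92 → $210.86
Installment 5: $210.86 +$0.63 interest = $211.49; pay $184.37 → $27.12
Installment 6: $27.12 +$0.08 interest = $27.20; pay $27.20 → $0.00
Balance reaches $0.00 in installment 6.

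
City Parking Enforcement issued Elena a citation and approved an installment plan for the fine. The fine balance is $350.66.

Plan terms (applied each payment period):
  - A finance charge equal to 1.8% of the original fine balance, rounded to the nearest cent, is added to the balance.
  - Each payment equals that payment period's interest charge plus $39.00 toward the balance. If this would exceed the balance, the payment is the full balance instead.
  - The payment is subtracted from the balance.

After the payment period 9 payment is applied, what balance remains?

$0.00

# | Opening | Interest | Payment | End bal
1 | $350.66 | $6.31 | $45.31 | $311.66
2 | $311.66 | $6.31 | $45.31 | $272.66
3 | $272.66 | $6.31 | $45.31 | $233.66
4 | $233.66 | $6.31 | $45.31 | $194.66
5 | $194.66 | $6.31 | $45.31 | $155.66
6 | $155.66 | $6.31 | $45.31 | $116.66
7 | $116.66 | $6.31 | $45.31 | $77.66
8 | $77.66 | $6.31 | $45.31 | $38.66
9 | $38.66 | $6.31 | $44.97 | $0.00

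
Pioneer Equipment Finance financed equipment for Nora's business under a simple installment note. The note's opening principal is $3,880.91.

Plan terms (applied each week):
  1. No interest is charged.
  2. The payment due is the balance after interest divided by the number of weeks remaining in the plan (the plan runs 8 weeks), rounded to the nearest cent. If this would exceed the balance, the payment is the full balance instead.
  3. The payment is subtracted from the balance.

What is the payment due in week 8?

Week 1: opening $3,880.91; payment $485.11; balance $3,395.80
Week 2: opening $3,395.80; payment $485.11; balance $2,910.69
Week 3: opening $2,910.69; payment $485.12; balance $2,425.57
Week 4: opening $2,425.57; payment $485.11; balance $1,940.46
Week 5: opening $1,940.46; payment $485.12; balance $1,455.34
Week 6: opening $1,455.34; payment $485.11; balance $970.23
Week 7: opening $970.23; payment $485.12; balance $485.11
Week 8: opening $485.11; payment $485.11; balance $0.00

$485.11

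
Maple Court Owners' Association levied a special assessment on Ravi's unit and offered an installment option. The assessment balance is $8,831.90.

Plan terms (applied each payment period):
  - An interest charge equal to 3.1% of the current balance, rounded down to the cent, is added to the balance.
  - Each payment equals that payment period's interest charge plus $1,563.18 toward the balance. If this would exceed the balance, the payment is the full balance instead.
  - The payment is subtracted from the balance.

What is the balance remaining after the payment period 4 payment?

$2,579.18

Payment period 1: opening $8,831.90; interest $273.78 → $9,105.68; payment $1,836.96; balance $7,268.72
Payment period 2: opening $7,268.72; interest $225.33 → $7,494.05; payment $1,788.51; balance $5,705.54
Payment period 3: opening $5,705.54; interest $176.87 → $5,882.41; payment $1,740.05; balance $4,142.36
Payment period 4: opening $4,142.36; interest $128.41 → $4,270.77; payment $1,691.59; balance $2,579.18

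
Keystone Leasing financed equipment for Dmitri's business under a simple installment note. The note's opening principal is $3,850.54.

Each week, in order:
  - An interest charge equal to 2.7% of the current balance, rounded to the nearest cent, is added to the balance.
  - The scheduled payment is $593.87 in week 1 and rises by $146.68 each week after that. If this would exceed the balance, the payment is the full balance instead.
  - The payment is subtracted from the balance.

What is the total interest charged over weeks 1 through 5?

Week 1: $3,850.54 +$103.96 interest = $3,954.50; pay $593.87 → $3,360.63
Week 2: $3,360.63 +$90.74 interest = $3,451.37; pay $740.55 → $2,710.82
Week 3: $2,710.82 +$73.19 interest = $2,784.01; pay $887.23 → $1,896.78
Week 4: $1,896.78 +$51.21 interest = $1,947.99; pay $1,033.91 → $914.08
Week 5: $914.08 +$24.68 interest = $938.76; pay $938.76 → $0.00
Total interest: $103.96 + $90.74 + $73.19 + $51.21 + $24.68 = $343.78

$343.78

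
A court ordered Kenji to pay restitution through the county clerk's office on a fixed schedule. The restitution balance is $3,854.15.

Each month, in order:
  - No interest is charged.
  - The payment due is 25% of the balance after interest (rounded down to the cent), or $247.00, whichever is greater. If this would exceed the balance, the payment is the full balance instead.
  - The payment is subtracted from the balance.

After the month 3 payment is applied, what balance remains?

$1,625.98

# | Opening | Payment | End bal
1 | $3,854.15 | $963.53 | $2,890.62
2 | $2,890.62 | $722.65 | $2,167.97
3 | $2,167.97 | $541.99 | $1,625.98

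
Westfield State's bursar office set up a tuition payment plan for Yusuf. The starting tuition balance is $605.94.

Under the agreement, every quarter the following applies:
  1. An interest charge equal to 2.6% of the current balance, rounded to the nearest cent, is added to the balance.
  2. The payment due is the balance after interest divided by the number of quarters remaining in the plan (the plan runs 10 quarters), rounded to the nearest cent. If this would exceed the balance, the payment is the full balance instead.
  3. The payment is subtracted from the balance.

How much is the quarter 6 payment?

$70.68

Quarter 1: opening $605.94; interest $15.75 → $621.69; payment $62.17; balance $559.52
Quarter 2: opening $559.52; interest $14.55 → $574.07; payment $63.79; balance $510.28
Quarter 3: opening $510.28; interest $13.27 → $523.55; payment $65.44; balance $458.11
Quarter 4: opening $458.11; interest $11.91 → $470.02; payment $67.15; balance $402.87
Quarter 5: opening $402.87; interest $10.47 → $413.34; payment $68.89; balance $344.45
Quarter 6: opening $344.45; interest $8.96 → $353.41; payment $70.68; balance $282.73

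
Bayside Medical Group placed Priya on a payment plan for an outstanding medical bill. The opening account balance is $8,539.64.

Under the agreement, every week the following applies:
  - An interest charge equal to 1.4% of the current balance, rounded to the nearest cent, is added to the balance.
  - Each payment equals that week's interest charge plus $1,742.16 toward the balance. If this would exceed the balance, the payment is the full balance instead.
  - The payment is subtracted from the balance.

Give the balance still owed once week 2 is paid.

$5,055.32

Week 1: opening $8,539.64; interest $119.55 → $8,659.19; payment $1,861.71; balance $6,797.48
Week 2: opening $6,797.48; interest $95.16 → $6,892.64; payment $1,837.32; balance $5,055.32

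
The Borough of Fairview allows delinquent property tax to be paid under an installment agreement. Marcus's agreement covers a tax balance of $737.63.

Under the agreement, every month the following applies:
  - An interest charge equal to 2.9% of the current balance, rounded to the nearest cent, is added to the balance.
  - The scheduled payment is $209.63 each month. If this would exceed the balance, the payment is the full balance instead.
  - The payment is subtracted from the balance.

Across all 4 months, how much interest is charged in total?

Month 1: opening $737.63; interest $21.39 → $759.02; payment $209.63; balance $549.39
Month 2: opening $549.39; interest $15.93 → $565.32; payment $209.63; balance $355.69
Month 3: opening $355.69; interest $10.32 → $366.01; payment $209.63; balance $156.38
Month 4: opening $156.38; interest $4.54 → $160.92; payment $160.92; balance $0.00
Total interest: $21.39 + $15.93 + $10.32 + $4.54 = $52.18

$52.18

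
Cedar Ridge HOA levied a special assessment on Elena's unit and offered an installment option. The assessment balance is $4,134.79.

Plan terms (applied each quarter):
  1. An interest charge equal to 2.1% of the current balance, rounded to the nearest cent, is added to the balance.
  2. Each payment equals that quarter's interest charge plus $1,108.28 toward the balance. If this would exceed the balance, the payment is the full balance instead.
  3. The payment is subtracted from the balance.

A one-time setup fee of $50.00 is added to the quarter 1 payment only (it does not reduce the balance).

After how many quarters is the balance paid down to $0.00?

Quarter 1: opening $4,134.79; interest $86.83 → $4,221.62; payment $1,195.11 (+ $50.00 fee); balance $3,026.51
Quarter 2: opening $3,026.51; interest $63.56 → $3,090.07; payment $1,171.84; balance $1,918.23
Quarter 3: opening $1,918.23; interest $40.28 → $1,958.51; payment $1,148.56; balance $809.95
Quarter 4: opening $809.95; interest $17.01 → $826.96; payment $826.96; balance $0.00
Balance reaches $0.00 in quarter 4.

4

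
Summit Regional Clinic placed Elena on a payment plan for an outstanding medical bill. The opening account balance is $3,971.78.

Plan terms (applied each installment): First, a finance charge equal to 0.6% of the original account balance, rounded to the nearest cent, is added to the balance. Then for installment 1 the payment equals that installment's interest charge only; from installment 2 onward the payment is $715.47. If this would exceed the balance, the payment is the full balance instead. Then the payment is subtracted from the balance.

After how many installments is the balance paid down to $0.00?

Installment 1: opening $3,971.78; interest $23.83 → $3,995.61; payment $23.83; balance $3,971.78
Installment 2: opening $3,971.78; interest $23.83 → $3,995.61; payment $715.47; balance $3,280.14
Installment 3: opening $3,280.14; interest $23.83 → $3,303.97; payment $715.47; balance $2,588.50
Installment 4: opening $2,588.50; interest $23.83 → $2,612.33; payment $715.47; balance $1,896.86
Installment 5: opening $1,896.86; interest $23.83 → $1,920.69; payment $715.47; balance $1,205.22
Installment 6: opening $1,205.22; interest $23.83 → $1,229.05; payment $715.47; balance $513.58
Installment 7: opening $513.58; interest $23.83 → $537.41; payment $537.41; balance $0.00
Balance reaches $0.00 in installment 7.

7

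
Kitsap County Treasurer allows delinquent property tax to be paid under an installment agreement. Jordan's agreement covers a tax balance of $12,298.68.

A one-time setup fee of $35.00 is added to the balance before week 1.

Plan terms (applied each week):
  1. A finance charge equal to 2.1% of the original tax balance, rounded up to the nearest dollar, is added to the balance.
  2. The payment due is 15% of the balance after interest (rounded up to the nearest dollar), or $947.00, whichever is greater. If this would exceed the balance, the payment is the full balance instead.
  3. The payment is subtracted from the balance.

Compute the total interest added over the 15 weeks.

$3,885.00

Week 1: opening $12,333.68; interest $259.00 → $12,592.68; payment $1,889.00; balance $10,703.68
Week 2: opening $10,703.68; interest $259.00 → $10,962.68; payment $1,645.00; balance $9,317.68
Week 3: opening $9,317.68; interest $259.00 → $9,576.68; payment $1,437.00; balance $8,139.68
Week 4: opening $8,139.68; interest $259.00 → $8,398.68; payment $1,260.00; balance $7,138.68
Week 5: opening $7,138.68; interest $259.00 → $7,397.68; payment $1,110.00; balance $6,287.68
Week 6: opening $6,287.68; interest $259.00 → $6,546.68; payment $983.00; balance $5,563.68
Week 7: opening $5,563.68; interest $259.00 → $5,822.68; payment $947.00; balance $4,875.68
Week 8: opening $4,875.68; interest $259.00 → $5,134.68; payment $947.00; balance $4,187.68
Week 9: opening $4,187.68; interest $259.00 → $4,446.68; payment $947.00; balance $3,499.68
Week 10: opening $3,499.68; interest $259.00 → $3,758.68; payment $947.00; balance $2,811.68
Week 11: opening $2,811.68; interest $259.00 → $3,070.68; payment $947.00; balance $2,123.68
Week 12: opening $2,123.68; interest $259.00 → $2,382.68; payment $947.00; balance $1,435.68
Week 13: opening $1,435.68; interest $259.00 → $1,694.68; payment $947.00; balance $747.68
Week 14: opening $747.68; interest $259.00 → $1,006.68; payment $947.00; balance $59.68
Week 15: opening $59.68; interest $259.00 → $318.68; payment $318.68; balance $0.00
Total interest: $259.00 + $259.00 + $259.00 + $259.00 + $259.00 + $259.00 + $259.00 + $259.00 + $259.00 + $259.00 + $259.00 + $259.00 + $259.00 + $259.00 + $259.00 = $3,885.00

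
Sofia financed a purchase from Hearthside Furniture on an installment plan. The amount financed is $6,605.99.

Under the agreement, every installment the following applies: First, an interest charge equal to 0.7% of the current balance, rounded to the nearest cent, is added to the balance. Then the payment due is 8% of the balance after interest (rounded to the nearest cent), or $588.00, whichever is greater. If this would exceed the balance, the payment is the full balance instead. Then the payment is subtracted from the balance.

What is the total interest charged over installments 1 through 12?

# | Opening | Interest | Payment | End bal
1 | $6,605.99 | $46.24 | $588.00 | $6,064.23
2 | $6,064.23 | $42.45 | $588.00 | $5,518.68
3 | $5,518.68 | $38.63 | $588.00 | $4,969.31
4 | $4,969.31 | $34.79 | $588.00 | $4,416.10
5 | $4,416.10 | $30.91 | $588.00 | $3,859.01
6 | $3,859.01 | $27.01 | $588.00 | $3,298.02
7 | $3,298.02 | $23.09 | $588.00 | $2,733.11
8 | $2,733.11 | $19.13 | $588.00 | $2,164.24
9 | $2,164.24 | $15.15 | $588.00 | $1,591.39
10 | $1,591.39 | $11.14 | $588.00 | $1,014.53
11 | $1,014.53 | $7.10 | $588.00 | $433.63
12 | $433.63 | $3.04 | $436.67 | $0.00
Total interest: $46.24 + $42.45 + $38.63 + $34.79 + $30.91 + $27.01 + $23.09 + $19.13 + $15.15 + $11.14 + $7.10 + $3.04 = $298.68

$298.68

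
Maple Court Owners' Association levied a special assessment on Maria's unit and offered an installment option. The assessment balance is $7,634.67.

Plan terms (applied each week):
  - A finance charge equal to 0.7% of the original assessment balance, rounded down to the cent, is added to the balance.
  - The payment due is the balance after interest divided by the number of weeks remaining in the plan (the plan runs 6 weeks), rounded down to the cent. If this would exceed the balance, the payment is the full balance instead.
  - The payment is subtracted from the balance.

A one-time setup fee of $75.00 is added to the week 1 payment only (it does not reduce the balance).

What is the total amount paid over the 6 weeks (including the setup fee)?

Week 1: $7,634.67 +$53.44 interest = $7,688.11; pay $1,281.35 (+ $75.00 fee) → $6,406.76
Week 2: $6,406.76 +$53.44 interest = $6,460.20; pay $1,292.04 → $5,168.16
Week 3: $5,168.16 +$53.44 interest = $5,221.60; pay $1,305.40 → $3,916.20
Week 4: $3,916.20 +$53.44 interest = $3,969.64; pay $1,323.21 → $2,646.43
Week 5: $2,646.43 +$53.44 interest = $2,699.87; pay $1,349.93 → $1,349.94
Week 6: $1,349.94 +$53.44 interest = $1,403.38; pay $1,403.38 → $0.00
Total paid: $8,030.31

$8,030.31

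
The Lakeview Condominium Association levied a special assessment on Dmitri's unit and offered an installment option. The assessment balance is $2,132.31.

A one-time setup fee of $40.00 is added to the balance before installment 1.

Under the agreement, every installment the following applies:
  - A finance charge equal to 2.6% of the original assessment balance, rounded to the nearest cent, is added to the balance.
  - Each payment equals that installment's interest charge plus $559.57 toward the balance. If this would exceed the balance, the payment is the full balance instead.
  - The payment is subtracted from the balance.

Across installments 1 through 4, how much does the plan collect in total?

Installment 1: $2,172.31 +$55.44 interest = $2,227.75; pay $615.01 → $1,612.74
Installment 2: $1,612.74 +$55.44 interest = $1,668.18; pay $615.01 → $1,053.17
Installment 3: $1,053.17 +$55.44 interest = $1,108.61; pay $615.01 → $493.60
Installment 4: $493.60 +$55.44 interest = $549.04; pay $549.04 → $0.00
Total paid: $2,394.07

$2,394.07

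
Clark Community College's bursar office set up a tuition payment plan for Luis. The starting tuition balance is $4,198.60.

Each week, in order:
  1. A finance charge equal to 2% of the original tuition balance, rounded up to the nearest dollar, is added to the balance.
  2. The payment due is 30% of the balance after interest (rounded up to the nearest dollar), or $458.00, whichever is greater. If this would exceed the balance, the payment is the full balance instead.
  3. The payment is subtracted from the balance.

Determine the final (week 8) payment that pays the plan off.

Week 1: $4,198.60 +$84.00 interest = $4,282.60; pay $1,285.00 → $2,997.60
Week 2: $2,997.60 +$84.00 interest = $3,081.60; pay $925.00 → $2,156.60
Week 3: $2,156.60 +$84.00 interest = $2,240.60; pay $673.00 → $1,567.60
Week 4: $1,567.60 +$84.00 interest = $1,651.60; pay $496.00 → $1,155.60
Week 5: $1,155.60 +$84.00 interest = $1,239.60; pay $458.00 → $781.60
Week 6: $781.60 +$84.00 interest = $865.60; pay $458.00 → $407.60
Week 7: $407.60 +$84.00 interest = $491.60; pay $458.00 → $33.60
Week 8: $33.60 +$84.00 interest = $117.60; pay $117.60 → $0.00

$117.60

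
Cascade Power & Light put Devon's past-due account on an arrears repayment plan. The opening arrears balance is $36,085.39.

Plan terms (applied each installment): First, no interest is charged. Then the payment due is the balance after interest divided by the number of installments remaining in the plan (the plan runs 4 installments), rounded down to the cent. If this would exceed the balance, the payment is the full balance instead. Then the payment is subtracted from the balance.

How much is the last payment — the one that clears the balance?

Installment 1: $36,085.39 − $9,021.34 → $27,064.05
Installment 2: $27,064.05 − $9,021.35 → $18,042.70
Installment 3: $18,042.70 − $9,021.35 → $9,021.35
Installment 4: $9,021.35 − $9,021.35 → $0.00

$9,021.35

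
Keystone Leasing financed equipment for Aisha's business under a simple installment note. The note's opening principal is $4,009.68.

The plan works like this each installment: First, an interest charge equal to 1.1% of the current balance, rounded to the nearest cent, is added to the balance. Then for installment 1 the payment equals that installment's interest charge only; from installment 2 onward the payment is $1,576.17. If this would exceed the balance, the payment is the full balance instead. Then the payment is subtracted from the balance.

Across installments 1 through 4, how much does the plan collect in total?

Installment 1: opening $4,009.68; interest $44.11 → $4,053.79; payment $44.11; balance $4,009.68
Installment 2: opening $4,009.68; interest $44.11 → $4,053.79; payment $1,576.17; balance $2,477.62
Installment 3: opening $2,477.62; interest $27.25 → $2,504.87; payment $1,576.17; balance $928.70
Installment 4: opening $928.70; interest $10.22 → $938.92; payment $938.92; balance $0.00
Total paid: $4,135.37

$4,135.37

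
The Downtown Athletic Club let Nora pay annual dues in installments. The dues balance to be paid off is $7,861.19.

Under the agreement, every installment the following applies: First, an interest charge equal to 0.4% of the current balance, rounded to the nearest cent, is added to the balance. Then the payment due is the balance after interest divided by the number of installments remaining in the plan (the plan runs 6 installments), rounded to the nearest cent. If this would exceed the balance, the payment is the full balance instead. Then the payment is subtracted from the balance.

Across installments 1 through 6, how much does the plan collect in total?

Installment 1: opening $7,861.19; interest $31.44 → $7,892.63; payment $1,315.44; balance $6,577.19
Installment 2: opening $6,577.19; interest $26.31 → $6,603.50; payment $1,320.70; balance $5,282.80
Installment 3: opening $5,282.80; interest $21.13 → $5,303.93; payment $1,325.98; balance $3,977.95
Installment 4: opening $3,977.95; interest $15.91 → $3,993.86; payment $1,331.29; balance $2,662.57
Installment 5: opening $2,662.57; interest $10.65 → $2,673.22; payment $1,336.61; balance $1,336.61
Installment 6: opening $1,336.61; interest $5.35 → $1,341.96; payment $1,341.96; balance $0.00
Total paid: $7,971.98

$7,971.98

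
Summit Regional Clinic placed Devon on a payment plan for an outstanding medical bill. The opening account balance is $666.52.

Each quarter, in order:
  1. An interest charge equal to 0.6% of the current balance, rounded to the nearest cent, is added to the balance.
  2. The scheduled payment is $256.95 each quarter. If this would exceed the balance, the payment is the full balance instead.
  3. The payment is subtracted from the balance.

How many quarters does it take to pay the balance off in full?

# | Opening | Interest | Payment | End bal
1 | $666.52 | $4.00 | $256.95 | $413.57
2 | $413.57 | $2.48 | $256.95 | $159.10
3 | $159.10 | $0.95 | $160.05 | $0.00
Balance reaches $0.00 in quarter 3.

3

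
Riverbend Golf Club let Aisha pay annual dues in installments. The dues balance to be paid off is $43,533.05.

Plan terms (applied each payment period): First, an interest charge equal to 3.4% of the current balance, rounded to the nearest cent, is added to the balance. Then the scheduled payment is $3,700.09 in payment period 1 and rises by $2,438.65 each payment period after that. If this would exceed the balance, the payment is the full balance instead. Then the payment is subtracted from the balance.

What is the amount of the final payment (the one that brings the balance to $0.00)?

$6,640.85

Payment period 1: opening $43,533.05; interest $1,480.12 → $45,013.17; payment $3,700.09; balance $41,313.08
Payment period 2: opening $41,313.08; interest $1,404.64 → $42,717.72; payment $6,138.74; balance $36,578.98
Payment period 3: opening $36,578.98; interest $1,243.69 → $37,822.67; payment $8,577.39; balance $29,245.28
Payment period 4: opening $29,245.28; interest $994.34 → $30,239.62; payment $11,016.04; balance $19,223.58
Payment period 5: opening $19,223.58; interest $653.60 → $19,877.18; payment $13,454.69; balance $6,422.49
Payment period 6: opening $6,422.49; interest $218.36 → $6,640.85; payment $6,640.85; balance $0.00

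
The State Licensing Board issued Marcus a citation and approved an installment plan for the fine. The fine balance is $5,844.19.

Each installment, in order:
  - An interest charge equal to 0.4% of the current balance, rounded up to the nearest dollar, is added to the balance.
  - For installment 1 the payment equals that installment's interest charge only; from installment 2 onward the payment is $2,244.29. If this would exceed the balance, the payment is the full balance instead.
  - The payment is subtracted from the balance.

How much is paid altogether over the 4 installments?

Installment 1: $5,844.19 +$24.00 interest = $5,868.19; pay $24.00 → $5,844.19
Installment 2: $5,844.19 +$24.00 interest = $5,868.19; pay $2,244.29 → $3,623.90
Installment 3: $3,623.90 +$15.00 interest = $3,638.90; pay $2,244.29 → $1,394.61
Installment 4: $1,394.61 +$6.00 interest = $1,400.61; pay $1,400.61 → $0.00
Total paid: $5,913.19

$5,913.19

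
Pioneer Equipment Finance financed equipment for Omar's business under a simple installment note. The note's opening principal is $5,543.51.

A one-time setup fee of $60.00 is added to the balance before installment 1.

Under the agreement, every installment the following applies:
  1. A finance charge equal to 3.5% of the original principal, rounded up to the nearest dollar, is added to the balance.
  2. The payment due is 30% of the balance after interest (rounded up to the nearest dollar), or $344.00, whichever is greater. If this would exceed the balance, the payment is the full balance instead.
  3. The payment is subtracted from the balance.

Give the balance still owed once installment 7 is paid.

$876.51

Installment 1: opening $5,603.51; interest $195.00 → $5,798.51; payment $1,740.00; balance $4,058.51
Installment 2: opening $4,058.51; interest $195.00 → $4,253.51; payment $1,277.00; balance $2,976.51
Installment 3: opening $2,976.51; interest $195.00 → $3,171.51; payment $952.00; balance $2,219.51
Installment 4: opening $2,219.51; interest $195.00 → $2,414.51; payment $725.00; balance $1,689.51
Installment 5: opening $1,689.51; interest $195.00 → $1,884.51; payment $566.00; balance $1,318.51
Installment 6: opening $1,318.51; interest $195.00 → $1,513.51; payment $455.00; balance $1,058.51
Installment 7: opening $1,058.51; interest $195.00 → $1,253.51; payment $377.00; balance $876.51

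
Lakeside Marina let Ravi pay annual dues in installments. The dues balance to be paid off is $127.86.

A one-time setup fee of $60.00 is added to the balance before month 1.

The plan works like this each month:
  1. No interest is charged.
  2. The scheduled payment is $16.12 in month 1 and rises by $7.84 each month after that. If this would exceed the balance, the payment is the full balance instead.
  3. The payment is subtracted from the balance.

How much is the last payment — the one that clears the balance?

$28.86

Month 1: $187.86 − $16.12 → $171.74
Month 2: $171.74 − $23.96 → $147.78
Month 3: $147.78 − $31.80 → $115.98
Month 4: $115.98 − $39.64 → $76.34
Month 5: $76.34 − $47.48 → $28.86
Month 6: $28.86 − $28.86 → $0.00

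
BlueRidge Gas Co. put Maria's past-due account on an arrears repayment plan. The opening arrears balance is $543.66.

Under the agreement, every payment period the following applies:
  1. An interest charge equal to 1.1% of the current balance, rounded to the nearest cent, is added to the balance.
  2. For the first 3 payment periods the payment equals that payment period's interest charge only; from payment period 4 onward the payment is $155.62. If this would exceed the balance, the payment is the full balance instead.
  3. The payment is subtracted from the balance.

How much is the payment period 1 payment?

# | Opening | Interest | Payment | End bal
1 | $543.66 | $5.98 | $5.98 | $543.66

$5.98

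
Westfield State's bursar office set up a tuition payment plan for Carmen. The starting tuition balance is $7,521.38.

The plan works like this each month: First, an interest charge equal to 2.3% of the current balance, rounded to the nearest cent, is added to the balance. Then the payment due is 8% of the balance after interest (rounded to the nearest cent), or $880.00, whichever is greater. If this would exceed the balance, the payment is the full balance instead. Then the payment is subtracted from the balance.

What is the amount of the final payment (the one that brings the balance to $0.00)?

$552.81

Month 1: opening $7,521.38; interest $172.99 → $7,694.37; payment $880.00; balance $6,814.37
Month 2: opening $6,814.37; interest $156.73 → $6,971.10; payment $880.00; balance $6,091.10
Month 3: opening $6,091.10; interest $140.10 → $6,231.20; payment $880.00; balance $5,351.20
Month 4: opening $5,351.20; interest $123.08 → $5,474.28; payment $880.00; balance $4,594.28
Month 5: opening $4,594.28; interest $105.67 → $4,699.95; payment $880.00; balance $3,819.95
Month 6: opening $3,819.95; interest $87.86 → $3,907.81; payment $880.00; balance $3,027.81
Month 7: opening $3,027.81; interest $69.64 → $3,097.45; payment $880.00; balance $2,217.45
Month 8: opening $2,217.45; interest $51.00 → $2,268.45; payment $880.00; balance $1,388.45
Month 9: opening $1,388.45; interest $31.93 → $1,420.38; payment $880.00; balance $540.38
Month 10: opening $540.38; interest $12.43 → $552.81; payment $552.81; balance $0.00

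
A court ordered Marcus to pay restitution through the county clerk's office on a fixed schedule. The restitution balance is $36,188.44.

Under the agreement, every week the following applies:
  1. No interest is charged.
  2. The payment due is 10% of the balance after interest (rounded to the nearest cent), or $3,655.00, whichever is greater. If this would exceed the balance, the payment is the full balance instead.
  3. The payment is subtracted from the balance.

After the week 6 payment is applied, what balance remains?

# | Opening | Payment | End bal
1 | $36,188.44 | $3,655.00 | $32,533.44
2 | $32,533.44 | $3,655.00 | $28,878.44
3 | $28,878.44 | $3,655.00 | $25,223.44
4 | $25,223.44 | $3,655.00 | $21,568.44
5 | $21,568.44 | $3,655.00 | $17,913.44
6 | $17,913.44 | $3,655.00 | $14,258.44

$14,258.44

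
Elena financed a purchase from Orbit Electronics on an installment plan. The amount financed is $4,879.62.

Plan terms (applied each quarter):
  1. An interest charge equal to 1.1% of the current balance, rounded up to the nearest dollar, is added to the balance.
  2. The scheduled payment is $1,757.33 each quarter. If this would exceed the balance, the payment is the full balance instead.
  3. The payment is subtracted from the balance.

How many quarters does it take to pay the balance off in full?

Quarter 1: opening $4,879.62; interest $54.00 → $4,933.62; payment $1,757.33; balance $3,176.29
Quarter 2: opening $3,176.29; interest $35.00 → $3,211.29; payment $1,757.33; balance $1,453.96
Quarter 3: opening $1,453.96; interest $16.00 → $1,469.96; payment $1,469.96; balance $0.00
Balance reaches $0.00 in quarter 3.

3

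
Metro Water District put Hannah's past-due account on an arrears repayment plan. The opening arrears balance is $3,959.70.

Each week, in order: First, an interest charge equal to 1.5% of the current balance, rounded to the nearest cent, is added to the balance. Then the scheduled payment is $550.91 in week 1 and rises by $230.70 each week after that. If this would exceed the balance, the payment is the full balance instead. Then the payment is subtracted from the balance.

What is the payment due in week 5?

# | Opening | Interest | Payment | End bal
1 | $3,959.70 | $59.40 | $550.91 | $3,468.19
2 | $3,468.19 | $52.02 | $781.61 | $2,738.60
3 | $2,738.60 | $41.08 | $1,012.31 | $1,767.37
4 | $1,767.37 | $26.51 | $1,243.01 | $550.87
5 | $550.87 | $8.26 | $559.13 | $0.00

$559.13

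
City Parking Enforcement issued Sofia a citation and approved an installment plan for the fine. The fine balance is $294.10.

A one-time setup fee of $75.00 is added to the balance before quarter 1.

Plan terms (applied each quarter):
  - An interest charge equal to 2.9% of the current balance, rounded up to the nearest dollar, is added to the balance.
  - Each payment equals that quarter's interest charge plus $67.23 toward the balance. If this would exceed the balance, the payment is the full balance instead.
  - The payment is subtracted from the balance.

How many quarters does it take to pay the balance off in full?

6

Quarter 1: $369.10 +$11.00 interest = $380.10; pay $78.23 → $301.87
Quarter 2: $301.87 +$9.00 interest = $310.87; pay $76.23 → $234.64
Quarter 3: $234.64 +$7.00 interest = $241.64; pay $74.23 → $167.41
Quarter 4: $167.41 +$5.00 interest = $172.41; pay $72.23 → $100.18
Quarter 5: $100.18 +$3.00 interest = $103.18; pay $70.23 → $32.95
Quarter 6: $32.95 +$1.00 interest = $33.95; pay $33.95 → $0.00
Balance reaches $0.00 in quarter 6.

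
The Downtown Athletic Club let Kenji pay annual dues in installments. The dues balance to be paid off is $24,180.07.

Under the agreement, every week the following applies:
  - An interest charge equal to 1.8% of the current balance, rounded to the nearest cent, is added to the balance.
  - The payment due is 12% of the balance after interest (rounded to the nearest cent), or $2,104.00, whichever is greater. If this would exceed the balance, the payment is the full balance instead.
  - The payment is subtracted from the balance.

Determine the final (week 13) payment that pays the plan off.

$31.38

Week 1: opening $24,180.07; interest $435.24 → $24,615.31; payment $2,953.84; balance $21,661.47
Week 2: opening $21,661.47; interest $389.91 → $22,051.38; payment $2,646.17; balance $19,405.21
Week 3: opening $19,405.21; interest $349.29 → $19,754.50; payment $2,370.54; balance $17,383.96
Week 4: opening $17,383.96; interest $312.91 → $17,696.87; payment $2,123.62; balance $15,573.25
Week 5: opening $15,573.25; interest $280.32 → $15,853.57; payment $2,104.00; balance $13,749.57
Week 6: opening $13,749.57; interest $247.49 → $13,997.06; payment $2,104.00; balance $11,893.06
Week 7: opening $11,893.06; interest $214.08 → $12,107.14; payment $2,104.00; balance $10,003.14
Week 8: opening $10,003.14; interest $180.06 → $10,183.20; payment $2,104.00; balance $8,079.20
Week 9: opening $8,079.20; interest $145.43 → $8,224.63; payment $2,104.00; balance $6,120.63
Week 10: opening $6,120.63; interest $110.17 → $6,230.80; payment $2,104.00; balance $4,126.80
Week 11: opening $4,126.80; interest $74.28 → $4,201.08; payment $2,104.00; balance $2,097.08
Week 12: opening $2,097.08; interest $37.75 → $2,134.83; payment $2,104.00; balance $30.83
Week 13: opening $30.83; interest $0.55 → $31.38; payment $31.38; balance $0.00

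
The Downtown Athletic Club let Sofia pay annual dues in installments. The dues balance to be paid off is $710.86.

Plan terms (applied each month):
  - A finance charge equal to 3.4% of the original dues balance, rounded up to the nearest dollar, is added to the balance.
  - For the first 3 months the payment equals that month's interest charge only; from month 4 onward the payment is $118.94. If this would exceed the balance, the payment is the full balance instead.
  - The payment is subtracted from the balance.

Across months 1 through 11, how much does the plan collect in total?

# | Opening | Interest | Payment | End bal
1 | $710.86 | $25.00 | $25.00 | $710.86
2 | $710.86 | $25.00 | $25.00 | $710.86
3 | $710.86 | $25.00 | $25.00 | $710.86
4 | $710.86 | $25.00 | $118.94 | $616.92
5 | $616.92 | $25.00 | $118.94 | $522.98
6 | $522.98 | $25.00 | $118.94 | $429.04
7 | $429.04 | $25.00 | $118.94 | $335.10
8 | $335.10 | $25.00 | $118.94 | $241.16
9 | $241.16 | $25.00 | $118.94 | $147.22
10 | $147.22 | $25.00 | $118.94 | $53.28
11 | $53.28 | $25.00 | $78.28 | $0.00
Total paid: $985.86

$985.86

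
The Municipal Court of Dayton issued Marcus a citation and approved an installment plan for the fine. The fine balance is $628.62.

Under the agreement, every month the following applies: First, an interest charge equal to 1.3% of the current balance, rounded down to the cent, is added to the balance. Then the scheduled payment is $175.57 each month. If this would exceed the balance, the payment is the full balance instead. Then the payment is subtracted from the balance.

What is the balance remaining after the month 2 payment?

Month 1: $628.62 +$8.17 interest = $636.79; pay $175.57 → $461.22
Month 2: $461.22 +$5.99 interest = $467.21; pay $175.57 → $291.64

$291.64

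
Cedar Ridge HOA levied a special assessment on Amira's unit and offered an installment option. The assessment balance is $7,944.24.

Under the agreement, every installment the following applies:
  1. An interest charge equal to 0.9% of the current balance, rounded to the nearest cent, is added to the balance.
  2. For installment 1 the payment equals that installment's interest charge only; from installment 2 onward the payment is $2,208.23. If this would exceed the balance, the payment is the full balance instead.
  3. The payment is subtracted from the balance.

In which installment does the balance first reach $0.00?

5

Installment 1: $7,944.24 +$71.50 interest = $8,015.74; pay $71.50 → $7,944.24
Installment 2: $7,944.24 +$71.50 interest = $8,015.74; pay $2,208.23 → $5,807.51
Installment 3: $5,807.51 +$52.27 interest = $5,859.78; pay $2,208.23 → $3,651.55
Installment 4: $3,651.55 +$32.86 interest = $3,684.41; pay $2,208.23 → $1,476.18
Installment 5: $1,476.18 +$13.29 interest = $1,489.47; pay $1,489.47 → $0.00
Balance reaches $0.00 in installment 5.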